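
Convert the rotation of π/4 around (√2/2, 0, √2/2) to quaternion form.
0.9239 + 0.2706i + 0.2706k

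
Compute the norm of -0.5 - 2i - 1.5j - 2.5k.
3.571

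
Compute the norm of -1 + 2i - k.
√6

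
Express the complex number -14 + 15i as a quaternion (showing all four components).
-14 + 15i + 0j + 0k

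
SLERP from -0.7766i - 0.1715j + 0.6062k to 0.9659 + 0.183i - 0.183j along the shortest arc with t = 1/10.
-0.1414 - 0.7825i - 0.1401j + 0.5899k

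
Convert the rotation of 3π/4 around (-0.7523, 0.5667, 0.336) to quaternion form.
0.3827 - 0.695i + 0.5236j + 0.3104k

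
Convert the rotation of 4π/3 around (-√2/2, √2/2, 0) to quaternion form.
-0.5 - 0.6124i + 0.6124j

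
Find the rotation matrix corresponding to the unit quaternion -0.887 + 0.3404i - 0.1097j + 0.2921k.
[[0.8053, 0.4435, 0.3935], [-0.5929, 0.5976, 0.5398], [0.0043, -0.668, 0.7442]]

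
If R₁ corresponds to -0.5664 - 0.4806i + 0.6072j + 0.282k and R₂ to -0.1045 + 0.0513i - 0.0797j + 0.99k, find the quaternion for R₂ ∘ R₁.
-0.1469 - 0.6024i - 0.5086j - 0.5974k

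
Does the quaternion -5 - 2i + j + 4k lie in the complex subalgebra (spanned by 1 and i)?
No. The quaternion -5 - 2i + j + 4k has j-coefficient y = 1 and k-coefficient z = 4, not both zero, so it does not lie in the complex subalgebra spanned by 1 and i.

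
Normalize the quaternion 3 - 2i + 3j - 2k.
0.5883 - 0.3922i + 0.5883j - 0.3922k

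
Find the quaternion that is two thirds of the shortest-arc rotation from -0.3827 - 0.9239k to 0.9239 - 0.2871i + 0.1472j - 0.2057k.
-0.9303 + 0.2346i - 0.1203j - 0.2551k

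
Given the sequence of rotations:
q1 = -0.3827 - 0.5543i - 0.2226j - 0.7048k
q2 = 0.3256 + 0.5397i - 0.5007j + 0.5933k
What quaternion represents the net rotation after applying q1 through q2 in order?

q2 · q1 = 0.4813 + 0.0979i + 0.1707j - 0.8542k
0.4813 + 0.0979i + 0.1707j - 0.8542k


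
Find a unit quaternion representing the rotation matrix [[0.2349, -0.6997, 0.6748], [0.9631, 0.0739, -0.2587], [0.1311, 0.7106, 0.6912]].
0.7071 + 0.3427i + 0.1922j + 0.5879k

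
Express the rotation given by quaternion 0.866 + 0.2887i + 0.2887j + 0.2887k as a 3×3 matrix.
[[0.6666, -0.3333, 0.6667], [0.6667, 0.6666, -0.3333], [-0.3333, 0.6667, 0.6666]]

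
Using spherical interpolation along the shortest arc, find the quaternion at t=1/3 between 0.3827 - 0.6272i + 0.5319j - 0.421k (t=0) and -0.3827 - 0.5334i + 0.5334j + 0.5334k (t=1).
0.1362 - 0.7338i + 0.658j - 0.1004k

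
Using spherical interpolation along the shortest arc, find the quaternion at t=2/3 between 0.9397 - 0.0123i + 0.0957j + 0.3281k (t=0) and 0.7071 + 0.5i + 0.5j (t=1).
0.8442 + 0.3491i + 0.3887j + 0.1201k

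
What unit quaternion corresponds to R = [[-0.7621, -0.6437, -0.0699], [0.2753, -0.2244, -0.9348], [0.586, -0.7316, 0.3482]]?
0.3007 + 0.1689i - 0.5453j + 0.764k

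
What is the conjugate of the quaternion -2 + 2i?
-2 - 2i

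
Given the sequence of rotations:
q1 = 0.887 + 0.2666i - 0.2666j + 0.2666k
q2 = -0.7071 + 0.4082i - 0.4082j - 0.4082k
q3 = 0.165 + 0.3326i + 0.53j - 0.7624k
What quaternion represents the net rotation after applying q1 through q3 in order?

q2 · q1 = -0.736 - 0.0441i - 0.3912j - 0.5506k
q3 · q2 · q1 = -0.3192 - 0.8421i - 0.2379j + 0.3635k
-0.3192 - 0.8421i - 0.2379j + 0.3635k


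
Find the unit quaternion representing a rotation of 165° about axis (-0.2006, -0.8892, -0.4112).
0.1305 - 0.1989i - 0.8816j - 0.4077k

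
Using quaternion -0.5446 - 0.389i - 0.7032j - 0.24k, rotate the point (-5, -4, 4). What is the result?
(3.189, -6.716, -1.315)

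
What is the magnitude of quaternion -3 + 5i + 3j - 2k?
√47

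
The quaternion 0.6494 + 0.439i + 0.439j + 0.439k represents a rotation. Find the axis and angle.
axis = (√3/3, √3/3, √3/3), θ = 99°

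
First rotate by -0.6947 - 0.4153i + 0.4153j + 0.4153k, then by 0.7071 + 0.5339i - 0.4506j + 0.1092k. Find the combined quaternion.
-0.1277 - 0.897i + 0.3396j + 0.2524k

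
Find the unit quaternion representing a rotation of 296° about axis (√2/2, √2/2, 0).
-0.848 + 0.3747i + 0.3747j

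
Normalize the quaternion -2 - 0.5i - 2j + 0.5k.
-0.686 - 0.1715i - 0.686j + 0.1715k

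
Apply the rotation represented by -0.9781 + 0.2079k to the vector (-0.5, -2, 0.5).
(-1.27, -1.624, 0.5)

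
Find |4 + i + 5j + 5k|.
√67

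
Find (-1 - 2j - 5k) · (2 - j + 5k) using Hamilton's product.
21 - 15i - 3j - 15k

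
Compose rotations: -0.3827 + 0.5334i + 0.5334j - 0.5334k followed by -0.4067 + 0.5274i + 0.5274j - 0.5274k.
-0.6883 - 0.4188i - 0.4188j + 0.4188k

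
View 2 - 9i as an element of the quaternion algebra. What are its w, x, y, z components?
2 - 9i + 0j + 0k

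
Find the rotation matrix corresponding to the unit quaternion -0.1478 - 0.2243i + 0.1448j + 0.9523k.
[[-0.8557, 0.2165, -0.47], [-0.3465, -0.9144, 0.2095], [-0.3844, 0.3421, 0.8574]]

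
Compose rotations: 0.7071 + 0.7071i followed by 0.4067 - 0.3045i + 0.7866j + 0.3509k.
0.5029 + 0.0723i + 0.8043j - 0.3081k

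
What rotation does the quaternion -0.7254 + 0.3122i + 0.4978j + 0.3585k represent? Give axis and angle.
axis = (0.4536, 0.7232, 0.5208), θ = 273°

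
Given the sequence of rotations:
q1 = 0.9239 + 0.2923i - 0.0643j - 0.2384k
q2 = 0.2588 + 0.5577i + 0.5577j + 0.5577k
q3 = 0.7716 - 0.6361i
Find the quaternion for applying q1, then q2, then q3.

q2 · q1 = 0.2449 + 0.4938i + 0.7946j + 0.2547k
q3 · q2 · q1 = 0.5031 + 0.2252i + 0.7751j - 0.3089k
0.5031 + 0.2252i + 0.7751j - 0.3089k


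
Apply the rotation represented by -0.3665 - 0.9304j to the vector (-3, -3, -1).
(1.512, -3, 2.777)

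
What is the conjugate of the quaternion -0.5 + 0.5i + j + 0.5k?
-0.5 - 0.5i - j - 0.5k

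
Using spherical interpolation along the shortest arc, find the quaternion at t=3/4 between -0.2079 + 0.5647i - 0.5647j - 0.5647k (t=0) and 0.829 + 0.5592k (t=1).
-0.7409 + 0.1696i - 0.1696j - 0.6273k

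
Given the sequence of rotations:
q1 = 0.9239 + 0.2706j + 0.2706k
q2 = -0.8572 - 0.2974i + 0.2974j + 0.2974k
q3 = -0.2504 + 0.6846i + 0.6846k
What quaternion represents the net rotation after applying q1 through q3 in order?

q2 · q1 = -0.9529 - 0.2748i + 0.1233j - 0.0377k
q3 · q2 · q1 = 0.4525 - 0.668i - 0.1932j - 0.5585k
0.4525 - 0.668i - 0.1932j - 0.5585k


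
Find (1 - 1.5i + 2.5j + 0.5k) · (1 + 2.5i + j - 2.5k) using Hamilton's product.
3.5 - 5.75i + j - 9.75k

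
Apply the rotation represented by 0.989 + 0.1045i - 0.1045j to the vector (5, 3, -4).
(5.652, 3.652, -2.172)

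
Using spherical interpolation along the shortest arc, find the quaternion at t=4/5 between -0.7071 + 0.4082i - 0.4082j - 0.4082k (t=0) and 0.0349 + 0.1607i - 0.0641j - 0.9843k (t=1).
-0.1419 + 0.2379i - 0.1546j - 0.9483k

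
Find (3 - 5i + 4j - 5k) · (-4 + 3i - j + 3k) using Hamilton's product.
22 + 36i - 19j + 22k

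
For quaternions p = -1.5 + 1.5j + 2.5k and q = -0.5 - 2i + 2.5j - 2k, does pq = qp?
No: pq = 2 - 6.25i - 9.5j + 4.75k ≠ 2 + 12.25i + 0.5j - 1.25k = qp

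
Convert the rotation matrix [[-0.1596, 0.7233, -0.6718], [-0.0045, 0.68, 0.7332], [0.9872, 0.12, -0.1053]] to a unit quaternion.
0.5948 - 0.2577i - 0.6973j - 0.3059k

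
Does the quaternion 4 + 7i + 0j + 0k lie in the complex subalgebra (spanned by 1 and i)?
Yes. The quaternion 4 + 7i has j- and k-coefficients y = z = 0, so it lies in the complex subalgebra spanned by 1 and i.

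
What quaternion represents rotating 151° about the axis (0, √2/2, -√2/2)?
0.2504 + 0.6846j - 0.6846k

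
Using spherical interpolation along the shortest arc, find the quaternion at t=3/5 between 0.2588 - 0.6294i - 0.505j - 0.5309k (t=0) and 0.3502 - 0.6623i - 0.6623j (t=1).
0.326 - 0.6752i - 0.6231j - 0.2224k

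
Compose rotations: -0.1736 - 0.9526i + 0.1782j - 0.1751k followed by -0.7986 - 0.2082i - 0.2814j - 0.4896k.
-0.0953 + 0.9334i + 0.3365j - 0.0803k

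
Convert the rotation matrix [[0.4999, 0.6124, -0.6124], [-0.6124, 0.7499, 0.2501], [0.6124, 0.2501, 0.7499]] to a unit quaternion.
0.866 - 0.3536j - 0.3536k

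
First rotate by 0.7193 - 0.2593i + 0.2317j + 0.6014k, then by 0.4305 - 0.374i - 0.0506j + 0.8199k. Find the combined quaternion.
-0.2687 - 0.601i + 0.0757j + 0.7489k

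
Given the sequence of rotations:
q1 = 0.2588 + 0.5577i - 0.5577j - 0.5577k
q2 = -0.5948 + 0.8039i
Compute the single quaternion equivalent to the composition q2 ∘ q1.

q2 · q1 = -0.6023 - 0.1237i + 0.7801j - 0.1166k
-0.6023 - 0.1237i + 0.7801j - 0.1166k


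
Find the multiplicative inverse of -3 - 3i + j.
-0.1579 + 0.1579i - 0.0526j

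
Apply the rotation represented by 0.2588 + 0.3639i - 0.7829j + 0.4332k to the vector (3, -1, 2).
(-1.189, -3.13, 1.67)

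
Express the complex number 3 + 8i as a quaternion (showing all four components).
3 + 8i + 0j + 0k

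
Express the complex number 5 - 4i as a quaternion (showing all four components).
5 - 4i + 0j + 0k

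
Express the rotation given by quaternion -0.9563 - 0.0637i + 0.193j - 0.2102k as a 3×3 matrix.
[[0.8371, -0.4266, -0.3424], [0.3774, 0.9035, -0.203], [0.3959, 0.0407, 0.9174]]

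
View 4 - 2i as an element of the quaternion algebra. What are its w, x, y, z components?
4 - 2i + 0j + 0k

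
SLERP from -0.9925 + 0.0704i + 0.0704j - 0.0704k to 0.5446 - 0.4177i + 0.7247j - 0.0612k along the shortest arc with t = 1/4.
-0.9698 + 0.1814i - 0.158j - 0.0391k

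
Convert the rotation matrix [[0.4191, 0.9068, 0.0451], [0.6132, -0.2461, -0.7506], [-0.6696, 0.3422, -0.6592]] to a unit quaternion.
0.3584 + 0.7623i + 0.4985j - 0.2048k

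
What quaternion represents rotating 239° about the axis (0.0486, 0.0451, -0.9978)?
-0.4924 + 0.0423i + 0.0393j - 0.8684k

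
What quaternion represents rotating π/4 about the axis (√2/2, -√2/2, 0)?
0.9239 + 0.2706i - 0.2706j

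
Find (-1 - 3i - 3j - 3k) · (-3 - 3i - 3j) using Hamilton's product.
-15 + 3i + 21j + 9k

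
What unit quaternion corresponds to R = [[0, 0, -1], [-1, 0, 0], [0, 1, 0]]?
-0.5 - 0.5i + 0.5j + 0.5k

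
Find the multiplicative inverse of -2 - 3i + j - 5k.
-0.0513 + 0.0769i - 0.0256j + 0.1282k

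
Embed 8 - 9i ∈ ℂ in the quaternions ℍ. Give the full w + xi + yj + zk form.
8 - 9i + 0j + 0k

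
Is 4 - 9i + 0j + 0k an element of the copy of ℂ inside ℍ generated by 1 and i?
Yes. The quaternion 4 - 9i has j- and k-coefficients y = z = 0, so it lies in the complex subalgebra spanned by 1 and i.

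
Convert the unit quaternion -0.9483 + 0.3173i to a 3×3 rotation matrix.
[[1, 0, 0], [0, 0.7986, 0.6018], [0, -0.6018, 0.7986]]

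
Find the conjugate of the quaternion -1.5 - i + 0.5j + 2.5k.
-1.5 + i - 0.5j - 2.5k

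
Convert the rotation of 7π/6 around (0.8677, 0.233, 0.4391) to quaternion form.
-0.2588 + 0.8381i + 0.2251j + 0.4241k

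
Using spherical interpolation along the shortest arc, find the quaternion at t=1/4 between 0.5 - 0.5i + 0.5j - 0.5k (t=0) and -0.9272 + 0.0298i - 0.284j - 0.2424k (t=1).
0.6855 - 0.4172i + 0.4932j - 0.3358k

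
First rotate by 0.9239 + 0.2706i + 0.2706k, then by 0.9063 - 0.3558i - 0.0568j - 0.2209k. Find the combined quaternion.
0.9934 - 0.0988i - 0.016j + 0.0565k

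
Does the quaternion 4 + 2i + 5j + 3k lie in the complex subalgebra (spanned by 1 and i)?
No. The quaternion 4 + 2i + 5j + 3k has j-coefficient y = 5 and k-coefficient z = 3, not both zero, so it does not lie in the complex subalgebra spanned by 1 and i.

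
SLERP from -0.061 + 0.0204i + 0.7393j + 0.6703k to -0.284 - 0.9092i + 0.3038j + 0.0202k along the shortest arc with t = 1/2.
-0.2193 - 0.5651i + 0.6632j + 0.439k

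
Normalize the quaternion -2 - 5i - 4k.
-0.2981 - 0.7454i - 0.5963k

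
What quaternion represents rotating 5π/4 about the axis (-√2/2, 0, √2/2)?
-0.3827 - 0.6533i + 0.6533k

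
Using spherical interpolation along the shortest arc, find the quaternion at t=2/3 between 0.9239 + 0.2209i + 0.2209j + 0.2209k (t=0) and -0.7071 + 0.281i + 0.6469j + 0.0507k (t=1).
0.9075 - 0.1225i - 0.3985j + 0.0512k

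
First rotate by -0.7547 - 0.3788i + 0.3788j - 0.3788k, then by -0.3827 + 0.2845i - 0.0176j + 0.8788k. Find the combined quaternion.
0.7361 - 0.396i - 0.3568j - 0.4172k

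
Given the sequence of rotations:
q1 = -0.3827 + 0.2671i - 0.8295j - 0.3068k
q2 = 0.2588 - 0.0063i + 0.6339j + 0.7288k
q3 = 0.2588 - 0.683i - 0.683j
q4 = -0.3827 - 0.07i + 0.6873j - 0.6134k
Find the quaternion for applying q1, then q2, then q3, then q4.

q2 · q1 = 0.6521 + 0.4816i - 0.2645j - 0.5224k
q3 · q2 · q1 = 0.317 + 0.0361i - 0.8706j + 0.3744k
q4 · q3 · q2 · q1 = 0.7092 - 0.3127i + 0.5551j - 0.3016k
0.7092 - 0.3127i + 0.5551j - 0.3016k


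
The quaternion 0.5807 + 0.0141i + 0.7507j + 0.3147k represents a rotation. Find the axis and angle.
axis = (0.0173, 0.9221, 0.3866), θ = 109°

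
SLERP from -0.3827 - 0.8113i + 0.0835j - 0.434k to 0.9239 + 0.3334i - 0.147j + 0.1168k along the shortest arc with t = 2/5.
-0.6534 - 0.6702i + 0.1185j - 0.3314k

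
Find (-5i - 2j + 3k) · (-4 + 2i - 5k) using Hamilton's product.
25 + 30i - 11j - 8k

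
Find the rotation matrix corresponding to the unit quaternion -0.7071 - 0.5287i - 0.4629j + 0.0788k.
[[0.559, 0.6009, 0.5713], [0.378, 0.4285, -0.8206], [-0.738, 0.6747, 0.0124]]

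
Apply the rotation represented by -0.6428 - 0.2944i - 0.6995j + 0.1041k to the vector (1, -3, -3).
(-4.151, -0.565, -1.203)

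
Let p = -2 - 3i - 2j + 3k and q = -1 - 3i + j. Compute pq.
-5 + 6i - 9j - 12k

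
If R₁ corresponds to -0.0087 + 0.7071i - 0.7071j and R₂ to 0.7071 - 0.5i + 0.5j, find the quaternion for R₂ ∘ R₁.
0.7009 + 0.5043i - 0.5043j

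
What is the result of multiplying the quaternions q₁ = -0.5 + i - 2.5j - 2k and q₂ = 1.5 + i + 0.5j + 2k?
3.5 - 3i - 8j - k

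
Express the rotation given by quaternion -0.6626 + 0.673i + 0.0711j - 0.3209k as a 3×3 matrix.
[[0.7839, -0.3296, -0.5262], [0.521, -0.1118, 0.8462], [-0.3377, -0.9375, 0.084]]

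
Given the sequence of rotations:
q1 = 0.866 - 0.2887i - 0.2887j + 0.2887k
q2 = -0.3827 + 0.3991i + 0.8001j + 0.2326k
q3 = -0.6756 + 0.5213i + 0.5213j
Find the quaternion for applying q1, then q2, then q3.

q2 · q1 = -0.0524 + 0.7542i + 0.621j + 0.2067k
q3 · q2 · q1 = -0.6815 - 0.4291i - 0.5546j - 0.2091k
-0.6815 - 0.4291i - 0.5546j - 0.2091k


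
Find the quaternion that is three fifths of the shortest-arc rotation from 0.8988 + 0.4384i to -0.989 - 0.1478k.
0.9793 + 0.1811i + 0.0909k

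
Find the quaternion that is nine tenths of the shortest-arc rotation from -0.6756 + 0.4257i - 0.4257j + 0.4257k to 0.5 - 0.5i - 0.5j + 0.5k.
-0.5838 + 0.5475i + 0.4239j - 0.4239k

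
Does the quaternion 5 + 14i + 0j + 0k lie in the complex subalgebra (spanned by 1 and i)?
Yes. The quaternion 5 + 14i has j- and k-coefficients y = z = 0, so it lies in the complex subalgebra spanned by 1 and i.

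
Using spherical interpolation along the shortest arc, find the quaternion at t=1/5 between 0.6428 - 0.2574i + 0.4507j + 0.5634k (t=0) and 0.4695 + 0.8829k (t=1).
0.628 - 0.2112i + 0.3699j + 0.6513k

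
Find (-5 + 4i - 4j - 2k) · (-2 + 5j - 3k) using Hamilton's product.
24 + 14i - 5j + 39k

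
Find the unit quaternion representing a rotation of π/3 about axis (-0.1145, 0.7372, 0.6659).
0.866 - 0.0573i + 0.3686j + 0.333k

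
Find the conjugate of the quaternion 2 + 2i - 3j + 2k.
2 - 2i + 3j - 2k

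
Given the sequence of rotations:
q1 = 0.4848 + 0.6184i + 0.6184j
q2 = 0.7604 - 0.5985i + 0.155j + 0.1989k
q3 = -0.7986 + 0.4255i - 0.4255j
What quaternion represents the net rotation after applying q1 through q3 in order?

q2 · q1 = 0.6429 + 0.0571i + 0.6684j - 0.3695k
q3 · q2 · q1 = -0.2533 + 0.3852i - 0.6501j + 0.6038k
-0.2533 + 0.3852i - 0.6501j + 0.6038k


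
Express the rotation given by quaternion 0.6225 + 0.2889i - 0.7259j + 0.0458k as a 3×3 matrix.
[[-0.0581, -0.4764, -0.8773], [-0.3624, 0.8289, -0.4262], [0.9302, 0.2932, -0.2208]]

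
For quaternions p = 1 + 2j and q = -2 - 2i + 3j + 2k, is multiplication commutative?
No: pq = -8 + 2i - j + 6k ≠ -8 - 6i - j - 2k = qp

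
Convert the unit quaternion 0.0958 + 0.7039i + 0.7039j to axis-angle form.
axis = (√2/2, √2/2, 0), θ = 169°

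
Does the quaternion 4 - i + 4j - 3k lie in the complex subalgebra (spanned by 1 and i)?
No. The quaternion 4 - i + 4j - 3k has j-coefficient y = 4 and k-coefficient z = -3, not both zero, so it does not lie in the complex subalgebra spanned by 1 and i.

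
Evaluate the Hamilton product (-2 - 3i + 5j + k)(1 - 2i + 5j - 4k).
-29 - 24i - 19j + 4k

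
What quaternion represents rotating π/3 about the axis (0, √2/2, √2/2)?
0.866 + 0.3536j + 0.3536k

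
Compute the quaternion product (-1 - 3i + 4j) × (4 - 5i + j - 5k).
-23 - 27i + 22k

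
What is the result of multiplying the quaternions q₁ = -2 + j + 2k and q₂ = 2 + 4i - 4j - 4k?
8 - 4i + 18j + 8k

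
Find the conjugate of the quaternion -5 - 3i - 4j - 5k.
-5 + 3i + 4j + 5k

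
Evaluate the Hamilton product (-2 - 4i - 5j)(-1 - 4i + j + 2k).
-9 + 2i + 11j - 28k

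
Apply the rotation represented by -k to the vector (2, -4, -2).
(-2, 4, -2)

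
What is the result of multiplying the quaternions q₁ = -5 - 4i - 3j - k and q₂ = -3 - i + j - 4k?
10 + 30i - 11j + 16k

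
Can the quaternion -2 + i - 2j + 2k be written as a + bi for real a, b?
No. The quaternion -2 + i - 2j + 2k has j-coefficient y = -2 and k-coefficient z = 2, not both zero, so it does not lie in the complex subalgebra spanned by 1 and i.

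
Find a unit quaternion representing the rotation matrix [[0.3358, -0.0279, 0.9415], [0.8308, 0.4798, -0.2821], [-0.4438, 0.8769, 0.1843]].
0.7071 + 0.4098i + 0.4898j + 0.3036k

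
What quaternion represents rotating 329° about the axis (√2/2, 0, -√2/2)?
-0.9636 + 0.189i - 0.189k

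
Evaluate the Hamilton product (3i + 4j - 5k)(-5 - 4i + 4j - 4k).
-24 - 11i + 12j + 53k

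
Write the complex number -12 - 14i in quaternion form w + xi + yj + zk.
-12 - 14i + 0j + 0k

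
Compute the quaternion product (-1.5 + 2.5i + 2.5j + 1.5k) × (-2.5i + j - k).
5.25 - 0.25i - 2.75j + 10.25k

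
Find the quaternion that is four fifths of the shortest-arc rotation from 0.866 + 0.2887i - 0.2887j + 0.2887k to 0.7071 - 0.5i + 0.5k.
0.7947 - 0.3553i - 0.0662j + 0.4877k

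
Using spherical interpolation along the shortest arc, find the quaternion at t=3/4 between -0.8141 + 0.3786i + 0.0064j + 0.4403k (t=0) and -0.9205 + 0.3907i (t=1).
-0.9114 + 0.3954i + 0.0017j + 0.1138k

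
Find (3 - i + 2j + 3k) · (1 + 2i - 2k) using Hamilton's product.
11 + i + 6j - 7k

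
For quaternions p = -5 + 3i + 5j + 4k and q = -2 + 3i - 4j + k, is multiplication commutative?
No: pq = 17 + 19j - 40k ≠ 17 - 42i + j + 14k = qp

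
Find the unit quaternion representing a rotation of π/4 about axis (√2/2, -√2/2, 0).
0.9239 + 0.2706i - 0.2706j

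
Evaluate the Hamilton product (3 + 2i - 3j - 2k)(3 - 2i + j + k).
18 - i - 4j - 7k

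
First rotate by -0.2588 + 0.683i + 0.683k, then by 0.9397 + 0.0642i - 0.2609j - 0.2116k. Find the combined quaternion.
-0.1425 + 0.447i - 0.1209j + 0.8748k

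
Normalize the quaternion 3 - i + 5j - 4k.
0.4201 - 0.14i + 0.7001j - 0.5601k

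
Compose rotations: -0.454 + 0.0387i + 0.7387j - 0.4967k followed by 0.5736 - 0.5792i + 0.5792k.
0.0497 - 0.1427i + 0.1584j - 0.9757k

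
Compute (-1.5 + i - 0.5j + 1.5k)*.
-1.5 - i + 0.5j - 1.5k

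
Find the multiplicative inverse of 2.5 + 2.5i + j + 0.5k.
0.1818 - 0.1818i - 0.0727j - 0.0364k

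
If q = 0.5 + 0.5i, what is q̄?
0.5 - 0.5i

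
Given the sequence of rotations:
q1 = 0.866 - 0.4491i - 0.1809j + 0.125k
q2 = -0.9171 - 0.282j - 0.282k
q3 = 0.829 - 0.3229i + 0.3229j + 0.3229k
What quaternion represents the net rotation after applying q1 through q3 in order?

q2 · q1 = -0.81 + 0.3256i + 0.0483j - 0.4855k
q3 · q2 · q1 = -0.4252 + 0.3591i - 0.2731j - 0.7848k
-0.4252 + 0.3591i - 0.2731j - 0.7848k


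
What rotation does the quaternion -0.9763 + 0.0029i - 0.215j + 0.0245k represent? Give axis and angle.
axis = (0.0134, -0.9935, 0.1132), θ = 335°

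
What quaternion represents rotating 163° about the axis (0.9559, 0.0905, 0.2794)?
0.1478 + 0.9454i + 0.0895j + 0.2763k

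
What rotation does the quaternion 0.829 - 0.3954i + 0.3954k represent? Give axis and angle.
axis = (-√2/2, 0, √2/2), θ = 68°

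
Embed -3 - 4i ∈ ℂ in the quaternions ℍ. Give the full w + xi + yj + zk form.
-3 - 4i + 0j + 0k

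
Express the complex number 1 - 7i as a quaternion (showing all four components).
1 - 7i + 0j + 0k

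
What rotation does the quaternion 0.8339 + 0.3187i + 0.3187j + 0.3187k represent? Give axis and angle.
axis = (√3/3, √3/3, √3/3), θ = 67°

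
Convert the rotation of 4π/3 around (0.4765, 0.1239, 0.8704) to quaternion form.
-0.5 + 0.4127i + 0.1073j + 0.7538k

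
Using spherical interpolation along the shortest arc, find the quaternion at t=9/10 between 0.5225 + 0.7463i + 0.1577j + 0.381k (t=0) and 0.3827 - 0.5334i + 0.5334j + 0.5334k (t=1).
0.4509 - 0.4099i + 0.5439j + 0.577k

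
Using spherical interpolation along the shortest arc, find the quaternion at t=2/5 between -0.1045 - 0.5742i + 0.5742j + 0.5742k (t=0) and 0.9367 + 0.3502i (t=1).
-0.552 - 0.5928i + 0.4147j + 0.4147k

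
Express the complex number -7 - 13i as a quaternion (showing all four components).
-7 - 13i + 0j + 0k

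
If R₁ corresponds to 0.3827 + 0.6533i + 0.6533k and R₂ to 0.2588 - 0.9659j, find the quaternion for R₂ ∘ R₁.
0.099 - 0.4619i - 0.3696j + 0.8001k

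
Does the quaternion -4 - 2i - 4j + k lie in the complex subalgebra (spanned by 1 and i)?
No. The quaternion -4 - 2i - 4j + k has j-coefficient y = -4 and k-coefficient z = 1, not both zero, so it does not lie in the complex subalgebra spanned by 1 and i.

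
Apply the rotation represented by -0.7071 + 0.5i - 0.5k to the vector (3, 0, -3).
(3, 0, -3)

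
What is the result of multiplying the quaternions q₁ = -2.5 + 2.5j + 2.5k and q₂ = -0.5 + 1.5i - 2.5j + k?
5 + 5i + 8.75j - 7.5k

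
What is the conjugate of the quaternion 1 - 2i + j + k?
1 + 2i - j - k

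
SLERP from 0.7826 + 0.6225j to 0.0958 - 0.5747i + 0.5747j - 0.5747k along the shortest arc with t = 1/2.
0.5189 - 0.3395i + 0.7072j - 0.3395k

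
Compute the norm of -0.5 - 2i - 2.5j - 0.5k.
3.279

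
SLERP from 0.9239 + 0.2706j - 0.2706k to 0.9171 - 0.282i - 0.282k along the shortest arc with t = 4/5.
0.93 - 0.2277i + 0.0555j - 0.2832k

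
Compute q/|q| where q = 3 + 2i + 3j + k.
0.6255 + 0.417i + 0.6255j + 0.2085k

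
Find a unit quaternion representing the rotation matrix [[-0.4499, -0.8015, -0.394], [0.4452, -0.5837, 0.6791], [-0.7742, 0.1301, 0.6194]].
0.3827 - 0.3586i + 0.2484j + 0.8144k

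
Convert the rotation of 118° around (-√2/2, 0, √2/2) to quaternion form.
0.515 - 0.6061i + 0.6061k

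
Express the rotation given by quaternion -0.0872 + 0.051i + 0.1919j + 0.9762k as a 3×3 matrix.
[[-0.9796, 0.1898, 0.0661], [-0.1507, -0.9111, 0.3836], [0.133, 0.3658, 0.9211]]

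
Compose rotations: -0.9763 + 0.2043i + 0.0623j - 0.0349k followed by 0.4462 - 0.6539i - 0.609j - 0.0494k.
-0.2658 + 0.7539i + 0.5895j + 0.1163k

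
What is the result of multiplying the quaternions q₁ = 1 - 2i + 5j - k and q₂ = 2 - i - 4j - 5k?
15 - 34i - 3j + 6k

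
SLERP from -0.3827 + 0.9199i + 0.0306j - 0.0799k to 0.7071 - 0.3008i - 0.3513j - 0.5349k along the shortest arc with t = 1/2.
-0.626 + 0.7012i + 0.2194j + 0.2614k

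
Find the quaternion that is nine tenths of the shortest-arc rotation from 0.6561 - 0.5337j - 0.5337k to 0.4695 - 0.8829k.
0.4998 - 0.0576j - 0.8642k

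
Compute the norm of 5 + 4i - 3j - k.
√51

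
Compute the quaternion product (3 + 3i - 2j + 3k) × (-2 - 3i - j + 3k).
-8 - 18i - 17j - 6k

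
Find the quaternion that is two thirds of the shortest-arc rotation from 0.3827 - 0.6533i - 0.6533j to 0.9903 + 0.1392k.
0.9175 - 0.271i - 0.271j + 0.1066k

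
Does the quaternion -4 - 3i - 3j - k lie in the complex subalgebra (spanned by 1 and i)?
No. The quaternion -4 - 3i - 3j - k has j-coefficient y = -3 and k-coefficient z = -1, not both zero, so it does not lie in the complex subalgebra spanned by 1 and i.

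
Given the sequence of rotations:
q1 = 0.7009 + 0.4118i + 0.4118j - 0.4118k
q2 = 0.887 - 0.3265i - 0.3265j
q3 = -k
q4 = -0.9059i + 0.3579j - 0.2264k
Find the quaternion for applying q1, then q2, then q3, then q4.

q2 · q1 = 0.8906 + 0.2709i + 0.002j - 0.3653k
q3 · q2 · q1 = -0.3653 + 0.002i - 0.2709j - 0.8906k
q4 · q3 · q2 · q1 = -0.1029 - 0.0492i - 0.938j + 0.3274k
-0.1029 - 0.0492i - 0.938j + 0.3274k


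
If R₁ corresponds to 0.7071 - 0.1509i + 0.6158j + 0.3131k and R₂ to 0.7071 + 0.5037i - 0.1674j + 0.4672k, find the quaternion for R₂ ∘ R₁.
0.5328 - 0.0906i + 0.0889j + 0.8367k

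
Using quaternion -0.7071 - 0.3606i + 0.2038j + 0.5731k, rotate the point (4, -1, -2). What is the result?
(1.78, -3.36, -2.558)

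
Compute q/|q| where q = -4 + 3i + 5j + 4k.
-0.4924 + 0.3693i + 0.6155j + 0.4924k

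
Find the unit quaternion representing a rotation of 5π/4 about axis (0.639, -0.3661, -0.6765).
-0.3827 + 0.5904i - 0.3382j - 0.625k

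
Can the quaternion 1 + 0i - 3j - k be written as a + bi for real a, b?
No. The quaternion 1 - 3j - k has j-coefficient y = -3 and k-coefficient z = -1, not both zero, so it does not lie in the complex subalgebra spanned by 1 and i.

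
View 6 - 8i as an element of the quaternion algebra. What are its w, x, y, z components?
6 - 8i + 0j + 0k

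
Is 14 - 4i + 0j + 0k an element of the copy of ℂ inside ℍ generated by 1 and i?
Yes. The quaternion 14 - 4i has j- and k-coefficients y = z = 0, so it lies in the complex subalgebra spanned by 1 and i.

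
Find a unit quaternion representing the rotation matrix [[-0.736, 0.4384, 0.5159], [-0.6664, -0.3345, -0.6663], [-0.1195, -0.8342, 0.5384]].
-0.342 + 0.1227i - 0.4645j + 0.8076k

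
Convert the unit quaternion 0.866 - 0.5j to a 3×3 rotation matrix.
[[0.5, 0, -0.866], [0, 1, 0], [0.866, 0, 0.5]]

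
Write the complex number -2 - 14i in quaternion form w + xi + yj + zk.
-2 - 14i + 0j + 0k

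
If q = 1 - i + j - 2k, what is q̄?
1 + i - j + 2k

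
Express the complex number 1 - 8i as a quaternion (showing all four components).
1 - 8i + 0j + 0k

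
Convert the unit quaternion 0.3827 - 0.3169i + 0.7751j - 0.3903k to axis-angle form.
axis = (-0.343, 0.839, -0.4225), θ = 3π/4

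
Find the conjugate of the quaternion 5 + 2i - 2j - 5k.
5 - 2i + 2j + 5k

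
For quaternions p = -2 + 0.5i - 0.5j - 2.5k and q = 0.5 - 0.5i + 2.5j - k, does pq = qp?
No: pq = -2 + 8i - 3.5j + 1.75k ≠ -2 - 5.5i - 7j - 0.25k = qp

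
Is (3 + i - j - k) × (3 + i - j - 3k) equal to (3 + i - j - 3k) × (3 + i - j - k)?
No: pq = 4 + 8i - 4j - 12k ≠ 4 + 4i - 8j - 12k = qp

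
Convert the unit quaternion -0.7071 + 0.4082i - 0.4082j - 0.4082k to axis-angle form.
axis = (√3/3, -√3/3, -√3/3), θ = 3π/2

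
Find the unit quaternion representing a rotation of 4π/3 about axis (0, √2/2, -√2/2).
-0.5 + 0.6124j - 0.6124k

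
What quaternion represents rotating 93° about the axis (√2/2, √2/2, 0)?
0.6884 + 0.5129i + 0.5129j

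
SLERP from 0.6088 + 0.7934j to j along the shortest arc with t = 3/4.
0.1629 + 0.9866j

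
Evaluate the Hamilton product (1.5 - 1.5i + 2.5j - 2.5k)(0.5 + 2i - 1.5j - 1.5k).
3.75 - 5.25i - 8.25j - 6.25k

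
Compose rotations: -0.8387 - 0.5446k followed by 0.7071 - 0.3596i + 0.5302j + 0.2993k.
-0.43 + 0.0128i - 0.6405j - 0.6361k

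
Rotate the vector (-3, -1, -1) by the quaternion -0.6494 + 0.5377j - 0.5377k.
(1.866, -1.939, -1.939)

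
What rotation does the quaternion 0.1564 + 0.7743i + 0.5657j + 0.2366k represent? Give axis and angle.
axis = (0.7839, 0.5727, 0.2395), θ = 162°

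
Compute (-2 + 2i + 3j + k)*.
-2 - 2i - 3j - k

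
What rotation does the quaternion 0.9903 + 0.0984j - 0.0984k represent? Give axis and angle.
axis = (0, √2/2, -√2/2), θ = 16°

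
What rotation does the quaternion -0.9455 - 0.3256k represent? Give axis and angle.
axis = (0, 0, -1), θ = 322°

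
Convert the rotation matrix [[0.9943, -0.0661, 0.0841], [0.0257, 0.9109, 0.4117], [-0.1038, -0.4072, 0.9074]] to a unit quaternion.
0.9763 - 0.2097i + 0.0481j + 0.0235k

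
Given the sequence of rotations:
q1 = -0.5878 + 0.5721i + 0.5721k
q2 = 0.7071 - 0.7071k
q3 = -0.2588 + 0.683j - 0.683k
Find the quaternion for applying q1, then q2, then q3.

q2 · q1 = -0.0111 + 0.4045i - 0.4045j + 0.8202k
q3 · q2 · q1 = 0.8393 + 0.1792i - 0.1792j - 0.481k
0.8393 + 0.1792i - 0.1792j - 0.481k


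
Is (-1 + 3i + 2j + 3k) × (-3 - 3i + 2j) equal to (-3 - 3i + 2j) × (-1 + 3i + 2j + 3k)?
No: pq = 8 - 12i - 17j + 3k ≠ 8 + j - 21k = qp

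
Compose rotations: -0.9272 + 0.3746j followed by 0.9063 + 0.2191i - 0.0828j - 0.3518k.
-0.8093 - 0.0714i + 0.4163j + 0.4083k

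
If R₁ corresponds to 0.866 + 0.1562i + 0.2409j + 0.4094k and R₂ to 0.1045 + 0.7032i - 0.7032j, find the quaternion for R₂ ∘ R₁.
0.1501 + 0.3374i - 0.8717j + 0.322k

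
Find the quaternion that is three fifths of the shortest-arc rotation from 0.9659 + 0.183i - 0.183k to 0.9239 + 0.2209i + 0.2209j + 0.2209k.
0.9661 + 0.2112i + 0.1357j + 0.0602k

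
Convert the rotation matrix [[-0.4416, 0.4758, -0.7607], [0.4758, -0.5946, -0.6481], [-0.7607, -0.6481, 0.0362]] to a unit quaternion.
-0.5284i - 0.4502j + 0.7198k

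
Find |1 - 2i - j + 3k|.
√15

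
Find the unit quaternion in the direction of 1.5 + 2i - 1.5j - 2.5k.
0.3906 + 0.5208i - 0.3906j - 0.6509k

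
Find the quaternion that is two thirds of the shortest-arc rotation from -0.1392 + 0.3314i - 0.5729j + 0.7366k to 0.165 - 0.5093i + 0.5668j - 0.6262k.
-0.1572 + 0.4521i - 0.5717j + 0.6664k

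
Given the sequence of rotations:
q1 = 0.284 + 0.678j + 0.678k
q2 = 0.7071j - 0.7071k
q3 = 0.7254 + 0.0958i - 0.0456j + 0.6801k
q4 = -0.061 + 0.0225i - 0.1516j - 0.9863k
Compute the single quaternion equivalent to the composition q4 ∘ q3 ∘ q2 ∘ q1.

q2 · q1 = 0.9588i + 0.2008j - 0.2008k
q3 · q2 · q1 = 0.0539 + 0.5681i + 0.817j - 0.0827k
q4 · q3 · q2 · q1 = 0.0262 + 0.7849i - 0.6165j + 0.0564k
0.0262 + 0.7849i - 0.6165j + 0.0564k


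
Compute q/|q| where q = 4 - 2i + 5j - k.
0.5898 - 0.2949i + 0.7372j - 0.1474k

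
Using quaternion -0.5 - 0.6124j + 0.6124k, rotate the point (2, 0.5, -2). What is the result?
(-1.919, 0.4, -2.1)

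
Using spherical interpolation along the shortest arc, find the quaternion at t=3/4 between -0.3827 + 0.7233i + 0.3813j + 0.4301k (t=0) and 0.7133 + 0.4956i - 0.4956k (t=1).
-0.7712 - 0.1838i + 0.1357j + 0.5942k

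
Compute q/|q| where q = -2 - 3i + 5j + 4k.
-0.2722 - 0.4082i + 0.6804j + 0.5443k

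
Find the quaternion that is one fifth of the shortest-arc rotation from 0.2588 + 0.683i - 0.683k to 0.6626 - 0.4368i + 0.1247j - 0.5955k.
0.4068 + 0.494i + 0.0331j - 0.7677k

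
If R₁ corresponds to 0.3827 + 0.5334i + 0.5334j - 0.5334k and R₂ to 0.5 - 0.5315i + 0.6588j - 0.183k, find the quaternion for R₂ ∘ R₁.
0.0258 - 0.1905i + 0.1377j - 0.9716k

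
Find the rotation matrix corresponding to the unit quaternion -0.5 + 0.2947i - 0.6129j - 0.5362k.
[[-0.3263, -0.8974, 0.2969], [0.175, 0.2513, 0.952], [-0.9289, 0.3626, 0.075]]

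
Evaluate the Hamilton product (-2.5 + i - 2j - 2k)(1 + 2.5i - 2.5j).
-10 - 10.25i - 0.75j + 0.5k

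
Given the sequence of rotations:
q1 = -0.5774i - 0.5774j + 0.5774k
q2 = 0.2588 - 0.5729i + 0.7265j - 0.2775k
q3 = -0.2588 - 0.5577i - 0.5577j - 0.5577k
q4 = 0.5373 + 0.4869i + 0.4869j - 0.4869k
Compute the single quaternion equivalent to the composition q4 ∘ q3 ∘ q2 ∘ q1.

q2 · q1 = 0.2489 + 0.1098i + 0.3416j + 0.8997k
q3 · q2 · q1 = 0.6891 - 0.4785i + 0.2133j - 0.5009k
q4 · q3 · q2 · q1 = 0.2555 - 0.0616i + 0.927j - 0.2678k
0.2555 - 0.0616i + 0.927j - 0.2678k


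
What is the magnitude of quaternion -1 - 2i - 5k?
√30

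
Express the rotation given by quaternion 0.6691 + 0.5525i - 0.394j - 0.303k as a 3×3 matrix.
[[0.5059, -0.0299, -0.8621], [-0.8408, 0.2059, -0.5006], [0.1924, 0.9781, 0.079]]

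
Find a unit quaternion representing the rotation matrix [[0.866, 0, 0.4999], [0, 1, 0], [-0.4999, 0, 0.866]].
0.9659 + 0.2588j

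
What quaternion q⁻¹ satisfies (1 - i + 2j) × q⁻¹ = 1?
0.1667 + 0.1667i - 0.3333j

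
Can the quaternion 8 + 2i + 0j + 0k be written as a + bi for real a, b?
Yes. The quaternion 8 + 2i has j- and k-coefficients y = z = 0, so it lies in the complex subalgebra spanned by 1 and i.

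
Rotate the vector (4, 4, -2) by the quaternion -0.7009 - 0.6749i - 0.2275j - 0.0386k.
(3.844, 3.646, 2.816)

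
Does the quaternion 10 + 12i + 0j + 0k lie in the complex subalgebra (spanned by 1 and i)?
Yes. The quaternion 10 + 12i has j- and k-coefficients y = z = 0, so it lies in the complex subalgebra spanned by 1 and i.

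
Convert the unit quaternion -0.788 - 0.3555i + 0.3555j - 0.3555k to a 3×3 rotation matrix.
[[0.4945, -0.813, -0.3075], [0.3075, 0.4945, -0.813], [0.813, 0.3075, 0.4945]]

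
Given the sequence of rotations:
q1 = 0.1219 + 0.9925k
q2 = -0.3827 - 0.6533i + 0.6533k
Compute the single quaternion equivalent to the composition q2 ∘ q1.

q2 · q1 = -0.6951 - 0.0796i + 0.6484j - 0.3002k
-0.6951 - 0.0796i + 0.6484j - 0.3002k


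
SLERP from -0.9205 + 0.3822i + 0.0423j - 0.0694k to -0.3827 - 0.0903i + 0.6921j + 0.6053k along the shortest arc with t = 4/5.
-0.5812 + 0.0199i + 0.626j + 0.5196k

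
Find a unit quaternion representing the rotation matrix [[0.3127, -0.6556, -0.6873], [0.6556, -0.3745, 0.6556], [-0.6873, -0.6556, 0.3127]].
0.5592 - 0.5862i + 0.5862k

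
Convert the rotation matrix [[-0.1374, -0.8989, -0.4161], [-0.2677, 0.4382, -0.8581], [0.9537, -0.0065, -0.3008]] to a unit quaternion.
-0.5 - 0.4258i + 0.6849j - 0.3156k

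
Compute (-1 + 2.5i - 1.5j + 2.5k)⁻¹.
-0.0635 - 0.1587i + 0.0952j - 0.1587k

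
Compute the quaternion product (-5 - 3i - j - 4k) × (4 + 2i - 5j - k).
-23 - 41i + 10j + 6k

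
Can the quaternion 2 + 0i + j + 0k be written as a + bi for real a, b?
No. The quaternion 2 + j has j-coefficient y = 1 and k-coefficient z = 0, not both zero, so it does not lie in the complex subalgebra spanned by 1 and i.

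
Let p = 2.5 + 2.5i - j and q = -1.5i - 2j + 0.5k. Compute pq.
1.75 - 4.25i - 6.25j - 5.25k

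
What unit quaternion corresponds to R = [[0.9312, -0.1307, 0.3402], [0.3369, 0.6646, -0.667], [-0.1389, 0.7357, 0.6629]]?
0.9026 + 0.3885i + 0.1327j + 0.1295k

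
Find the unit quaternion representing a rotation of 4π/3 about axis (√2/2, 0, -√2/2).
-0.5 + 0.6124i - 0.6124k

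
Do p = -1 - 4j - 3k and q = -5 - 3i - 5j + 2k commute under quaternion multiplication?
No: pq = -9 - 20i + 34j + k ≠ -9 + 26i + 16j + 25k = qp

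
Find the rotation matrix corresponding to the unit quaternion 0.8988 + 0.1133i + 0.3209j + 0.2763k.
[[0.6414, -0.424, 0.6395], [0.5694, 0.8216, -0.0263], [-0.5142, 0.381, 0.7684]]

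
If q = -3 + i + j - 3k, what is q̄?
-3 - i - j + 3k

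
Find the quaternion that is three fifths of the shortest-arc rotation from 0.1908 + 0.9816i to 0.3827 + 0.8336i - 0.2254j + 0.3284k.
0.3139 + 0.9174i - 0.1385j + 0.2018k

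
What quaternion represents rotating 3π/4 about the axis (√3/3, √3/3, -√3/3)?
0.3827 + 0.5334i + 0.5334j - 0.5334k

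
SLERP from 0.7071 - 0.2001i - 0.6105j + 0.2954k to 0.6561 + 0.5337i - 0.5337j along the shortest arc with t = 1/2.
0.743 + 0.1818i - 0.6237j + 0.161k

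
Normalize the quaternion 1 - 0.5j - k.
0.6667 - 0.3333j - 0.6667k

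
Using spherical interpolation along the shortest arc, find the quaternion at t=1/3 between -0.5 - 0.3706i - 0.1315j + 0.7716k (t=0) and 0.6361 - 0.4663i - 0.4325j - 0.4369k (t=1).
-0.6371 - 0.0907i + 0.0765j + 0.7616k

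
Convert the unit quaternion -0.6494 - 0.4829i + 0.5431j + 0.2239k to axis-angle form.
axis = (-0.635, 0.7142, 0.2944), θ = 261°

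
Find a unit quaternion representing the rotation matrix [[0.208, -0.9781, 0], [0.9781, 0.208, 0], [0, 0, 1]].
0.7772 + 0.6293k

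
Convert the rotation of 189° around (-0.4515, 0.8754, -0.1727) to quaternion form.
-0.0785 - 0.4501i + 0.8727j - 0.1722k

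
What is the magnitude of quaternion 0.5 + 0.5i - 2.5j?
2.598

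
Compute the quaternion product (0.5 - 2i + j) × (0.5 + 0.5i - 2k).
1.25 - 2.75i - 3.5j - 1.5k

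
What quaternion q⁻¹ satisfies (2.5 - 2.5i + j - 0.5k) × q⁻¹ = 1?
0.1818 + 0.1818i - 0.0727j + 0.0364k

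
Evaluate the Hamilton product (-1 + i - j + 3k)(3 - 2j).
-5 + 9i - j + 7k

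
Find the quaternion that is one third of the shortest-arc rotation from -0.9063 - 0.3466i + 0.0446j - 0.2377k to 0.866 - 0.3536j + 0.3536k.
-0.9167 - 0.2362i + 0.1525j - 0.2841k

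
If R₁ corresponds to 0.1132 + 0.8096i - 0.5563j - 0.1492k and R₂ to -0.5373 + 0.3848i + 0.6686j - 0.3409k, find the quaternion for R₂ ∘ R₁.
-0.0513 - 0.6808i + 0.156j - 0.7138k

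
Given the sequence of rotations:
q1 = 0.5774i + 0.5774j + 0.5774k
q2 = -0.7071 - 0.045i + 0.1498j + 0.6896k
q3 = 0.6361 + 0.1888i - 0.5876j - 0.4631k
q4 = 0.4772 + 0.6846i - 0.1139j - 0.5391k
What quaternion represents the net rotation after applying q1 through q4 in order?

q2 · q1 = -0.4587 - 0.72i + 0.0159j - 0.5208k
q3 · q2 · q1 = -0.3877 - 0.2312i + 0.7114j - 0.5389k
q4 · q3 · q2 · q1 = -0.2362 + 0.0691i + 0.8772j + 0.4125k
-0.2362 + 0.0691i + 0.8772j + 0.4125k


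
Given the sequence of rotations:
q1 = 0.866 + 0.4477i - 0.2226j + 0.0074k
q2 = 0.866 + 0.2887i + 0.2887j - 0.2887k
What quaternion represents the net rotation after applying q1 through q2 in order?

q2 · q1 = 0.6871 + 0.5756i - 0.0741j - 0.4371k
0.6871 + 0.5756i - 0.0741j - 0.4371k


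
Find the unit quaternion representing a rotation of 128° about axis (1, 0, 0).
0.4384 + 0.8988i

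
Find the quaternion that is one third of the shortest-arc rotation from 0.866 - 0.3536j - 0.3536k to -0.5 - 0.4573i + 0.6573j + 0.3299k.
0.781 + 0.1632i - 0.4806j - 0.3638k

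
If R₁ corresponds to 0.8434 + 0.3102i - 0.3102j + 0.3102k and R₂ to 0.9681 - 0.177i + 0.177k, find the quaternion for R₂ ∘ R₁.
0.8165 + 0.2059i - 0.1905j + 0.5045k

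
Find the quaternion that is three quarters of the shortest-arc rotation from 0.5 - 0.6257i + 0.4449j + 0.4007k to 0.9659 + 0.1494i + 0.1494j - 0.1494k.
0.962 - 0.0708i + 0.2636j + 0.0005k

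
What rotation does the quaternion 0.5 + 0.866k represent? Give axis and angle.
axis = (0, 0, 1), θ = 2π/3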